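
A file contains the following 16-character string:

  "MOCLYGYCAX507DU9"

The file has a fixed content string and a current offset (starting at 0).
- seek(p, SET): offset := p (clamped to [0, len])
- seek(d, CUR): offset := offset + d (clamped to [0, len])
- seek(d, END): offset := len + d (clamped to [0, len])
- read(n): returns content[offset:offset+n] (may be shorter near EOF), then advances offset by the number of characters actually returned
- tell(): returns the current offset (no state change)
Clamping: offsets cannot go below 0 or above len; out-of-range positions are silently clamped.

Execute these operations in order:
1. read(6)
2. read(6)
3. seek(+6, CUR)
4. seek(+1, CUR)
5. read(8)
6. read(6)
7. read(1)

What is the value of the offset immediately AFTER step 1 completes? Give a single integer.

After 1 (read(6)): returned 'MOCLYG', offset=6

Answer: 6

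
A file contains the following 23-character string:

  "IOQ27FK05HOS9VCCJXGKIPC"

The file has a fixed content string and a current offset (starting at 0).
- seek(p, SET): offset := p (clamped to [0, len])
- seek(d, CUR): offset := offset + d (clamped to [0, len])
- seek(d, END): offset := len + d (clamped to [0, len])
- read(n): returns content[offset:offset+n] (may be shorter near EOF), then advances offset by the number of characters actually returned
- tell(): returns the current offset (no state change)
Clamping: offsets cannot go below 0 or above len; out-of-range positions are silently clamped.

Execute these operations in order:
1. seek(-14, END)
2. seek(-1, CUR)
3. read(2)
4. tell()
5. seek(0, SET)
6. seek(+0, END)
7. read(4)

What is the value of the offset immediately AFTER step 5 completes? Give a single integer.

Answer: 0

Derivation:
After 1 (seek(-14, END)): offset=9
After 2 (seek(-1, CUR)): offset=8
After 3 (read(2)): returned '5H', offset=10
After 4 (tell()): offset=10
After 5 (seek(0, SET)): offset=0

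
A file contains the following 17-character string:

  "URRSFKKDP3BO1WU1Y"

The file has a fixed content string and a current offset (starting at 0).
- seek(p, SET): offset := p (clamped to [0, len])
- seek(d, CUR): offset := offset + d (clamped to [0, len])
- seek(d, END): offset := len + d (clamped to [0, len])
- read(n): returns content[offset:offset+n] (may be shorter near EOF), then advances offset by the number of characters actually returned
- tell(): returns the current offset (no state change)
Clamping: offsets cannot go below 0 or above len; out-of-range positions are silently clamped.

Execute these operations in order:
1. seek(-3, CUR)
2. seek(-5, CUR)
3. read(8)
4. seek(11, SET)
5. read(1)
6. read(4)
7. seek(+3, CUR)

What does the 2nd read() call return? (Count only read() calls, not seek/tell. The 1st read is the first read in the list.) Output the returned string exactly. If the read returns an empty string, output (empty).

After 1 (seek(-3, CUR)): offset=0
After 2 (seek(-5, CUR)): offset=0
After 3 (read(8)): returned 'URRSFKKD', offset=8
After 4 (seek(11, SET)): offset=11
After 5 (read(1)): returned 'O', offset=12
After 6 (read(4)): returned '1WU1', offset=16
After 7 (seek(+3, CUR)): offset=17

Answer: O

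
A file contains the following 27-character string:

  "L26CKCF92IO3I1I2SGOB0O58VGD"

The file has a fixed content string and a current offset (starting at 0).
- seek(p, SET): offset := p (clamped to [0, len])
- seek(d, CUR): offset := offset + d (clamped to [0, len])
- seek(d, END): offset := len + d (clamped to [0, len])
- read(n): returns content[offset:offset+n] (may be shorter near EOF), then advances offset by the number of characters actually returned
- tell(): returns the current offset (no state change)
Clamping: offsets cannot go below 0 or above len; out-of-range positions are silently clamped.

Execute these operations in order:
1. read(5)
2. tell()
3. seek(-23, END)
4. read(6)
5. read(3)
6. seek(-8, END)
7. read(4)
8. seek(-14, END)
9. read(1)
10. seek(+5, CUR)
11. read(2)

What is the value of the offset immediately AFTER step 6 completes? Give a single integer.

After 1 (read(5)): returned 'L26CK', offset=5
After 2 (tell()): offset=5
After 3 (seek(-23, END)): offset=4
After 4 (read(6)): returned 'KCF92I', offset=10
After 5 (read(3)): returned 'O3I', offset=13
After 6 (seek(-8, END)): offset=19

Answer: 19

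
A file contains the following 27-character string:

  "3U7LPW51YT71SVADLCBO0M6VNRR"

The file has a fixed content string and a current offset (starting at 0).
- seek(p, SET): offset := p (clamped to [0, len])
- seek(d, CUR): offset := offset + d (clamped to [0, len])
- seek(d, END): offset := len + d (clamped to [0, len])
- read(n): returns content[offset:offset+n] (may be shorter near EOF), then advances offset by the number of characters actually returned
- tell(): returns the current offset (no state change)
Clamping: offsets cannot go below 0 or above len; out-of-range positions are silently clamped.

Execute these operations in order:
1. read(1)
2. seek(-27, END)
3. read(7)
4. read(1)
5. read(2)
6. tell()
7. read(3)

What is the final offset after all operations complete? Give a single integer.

After 1 (read(1)): returned '3', offset=1
After 2 (seek(-27, END)): offset=0
After 3 (read(7)): returned '3U7LPW5', offset=7
After 4 (read(1)): returned '1', offset=8
After 5 (read(2)): returned 'YT', offset=10
After 6 (tell()): offset=10
After 7 (read(3)): returned '71S', offset=13

Answer: 13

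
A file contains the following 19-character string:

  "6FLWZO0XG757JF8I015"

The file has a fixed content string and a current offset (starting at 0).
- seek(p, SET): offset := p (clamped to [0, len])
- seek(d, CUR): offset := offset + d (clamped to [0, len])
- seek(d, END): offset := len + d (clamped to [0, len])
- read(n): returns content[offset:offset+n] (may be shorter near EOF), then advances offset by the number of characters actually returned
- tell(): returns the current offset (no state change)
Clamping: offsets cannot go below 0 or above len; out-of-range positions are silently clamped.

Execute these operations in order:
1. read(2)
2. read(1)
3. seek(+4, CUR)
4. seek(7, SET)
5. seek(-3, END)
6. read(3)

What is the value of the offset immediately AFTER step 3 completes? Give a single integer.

After 1 (read(2)): returned '6F', offset=2
After 2 (read(1)): returned 'L', offset=3
After 3 (seek(+4, CUR)): offset=7

Answer: 7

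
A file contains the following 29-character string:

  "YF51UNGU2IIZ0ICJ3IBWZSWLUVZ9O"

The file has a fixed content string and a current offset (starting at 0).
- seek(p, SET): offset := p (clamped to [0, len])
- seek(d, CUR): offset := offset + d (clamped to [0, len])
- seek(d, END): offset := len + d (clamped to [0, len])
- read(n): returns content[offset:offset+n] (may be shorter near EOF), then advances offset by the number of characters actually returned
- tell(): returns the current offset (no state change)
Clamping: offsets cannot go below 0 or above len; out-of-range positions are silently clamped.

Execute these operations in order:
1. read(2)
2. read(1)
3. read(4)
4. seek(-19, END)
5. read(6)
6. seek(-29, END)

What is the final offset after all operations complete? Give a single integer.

After 1 (read(2)): returned 'YF', offset=2
After 2 (read(1)): returned '5', offset=3
After 3 (read(4)): returned '1UNG', offset=7
After 4 (seek(-19, END)): offset=10
After 5 (read(6)): returned 'IZ0ICJ', offset=16
After 6 (seek(-29, END)): offset=0

Answer: 0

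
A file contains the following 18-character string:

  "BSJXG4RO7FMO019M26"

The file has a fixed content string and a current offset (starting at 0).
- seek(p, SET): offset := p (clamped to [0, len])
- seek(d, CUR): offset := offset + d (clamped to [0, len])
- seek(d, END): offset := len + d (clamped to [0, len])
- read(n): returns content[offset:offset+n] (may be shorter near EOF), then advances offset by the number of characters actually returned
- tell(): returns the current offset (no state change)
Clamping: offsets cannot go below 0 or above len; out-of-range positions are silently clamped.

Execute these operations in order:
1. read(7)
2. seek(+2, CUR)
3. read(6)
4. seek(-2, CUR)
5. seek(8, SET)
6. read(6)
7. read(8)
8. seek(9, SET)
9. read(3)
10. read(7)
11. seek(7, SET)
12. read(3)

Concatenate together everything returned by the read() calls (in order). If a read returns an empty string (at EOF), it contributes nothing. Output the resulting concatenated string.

Answer: BSJXG4RFMO0197FMO019M26FMO019M26O7F

Derivation:
After 1 (read(7)): returned 'BSJXG4R', offset=7
After 2 (seek(+2, CUR)): offset=9
After 3 (read(6)): returned 'FMO019', offset=15
After 4 (seek(-2, CUR)): offset=13
After 5 (seek(8, SET)): offset=8
After 6 (read(6)): returned '7FMO01', offset=14
After 7 (read(8)): returned '9M26', offset=18
After 8 (seek(9, SET)): offset=9
After 9 (read(3)): returned 'FMO', offset=12
After 10 (read(7)): returned '019M26', offset=18
After 11 (seek(7, SET)): offset=7
After 12 (read(3)): returned 'O7F', offset=10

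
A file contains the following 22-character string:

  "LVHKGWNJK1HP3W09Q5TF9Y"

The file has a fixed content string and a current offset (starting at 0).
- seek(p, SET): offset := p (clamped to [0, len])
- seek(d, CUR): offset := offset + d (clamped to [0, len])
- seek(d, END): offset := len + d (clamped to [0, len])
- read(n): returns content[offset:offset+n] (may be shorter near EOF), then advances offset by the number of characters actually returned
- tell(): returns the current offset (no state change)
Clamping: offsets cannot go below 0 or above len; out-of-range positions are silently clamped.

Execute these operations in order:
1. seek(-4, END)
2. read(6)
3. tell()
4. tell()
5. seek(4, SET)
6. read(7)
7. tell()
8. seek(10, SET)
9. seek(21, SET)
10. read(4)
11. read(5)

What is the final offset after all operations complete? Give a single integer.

Answer: 22

Derivation:
After 1 (seek(-4, END)): offset=18
After 2 (read(6)): returned 'TF9Y', offset=22
After 3 (tell()): offset=22
After 4 (tell()): offset=22
After 5 (seek(4, SET)): offset=4
After 6 (read(7)): returned 'GWNJK1H', offset=11
After 7 (tell()): offset=11
After 8 (seek(10, SET)): offset=10
After 9 (seek(21, SET)): offset=21
After 10 (read(4)): returned 'Y', offset=22
After 11 (read(5)): returned '', offset=22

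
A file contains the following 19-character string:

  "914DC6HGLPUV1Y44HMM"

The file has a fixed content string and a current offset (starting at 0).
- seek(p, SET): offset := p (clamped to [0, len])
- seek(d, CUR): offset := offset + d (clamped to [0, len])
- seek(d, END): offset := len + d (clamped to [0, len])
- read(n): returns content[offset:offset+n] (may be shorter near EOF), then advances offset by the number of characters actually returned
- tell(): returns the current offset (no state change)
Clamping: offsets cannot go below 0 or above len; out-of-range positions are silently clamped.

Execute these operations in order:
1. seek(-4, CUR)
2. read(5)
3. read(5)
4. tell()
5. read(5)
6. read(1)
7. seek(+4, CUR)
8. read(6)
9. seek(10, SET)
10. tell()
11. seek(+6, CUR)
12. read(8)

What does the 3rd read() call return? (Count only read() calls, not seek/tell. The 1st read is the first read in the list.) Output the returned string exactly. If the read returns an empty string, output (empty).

Answer: UV1Y4

Derivation:
After 1 (seek(-4, CUR)): offset=0
After 2 (read(5)): returned '914DC', offset=5
After 3 (read(5)): returned '6HGLP', offset=10
After 4 (tell()): offset=10
After 5 (read(5)): returned 'UV1Y4', offset=15
After 6 (read(1)): returned '4', offset=16
After 7 (seek(+4, CUR)): offset=19
After 8 (read(6)): returned '', offset=19
After 9 (seek(10, SET)): offset=10
After 10 (tell()): offset=10
After 11 (seek(+6, CUR)): offset=16
After 12 (read(8)): returned 'HMM', offset=19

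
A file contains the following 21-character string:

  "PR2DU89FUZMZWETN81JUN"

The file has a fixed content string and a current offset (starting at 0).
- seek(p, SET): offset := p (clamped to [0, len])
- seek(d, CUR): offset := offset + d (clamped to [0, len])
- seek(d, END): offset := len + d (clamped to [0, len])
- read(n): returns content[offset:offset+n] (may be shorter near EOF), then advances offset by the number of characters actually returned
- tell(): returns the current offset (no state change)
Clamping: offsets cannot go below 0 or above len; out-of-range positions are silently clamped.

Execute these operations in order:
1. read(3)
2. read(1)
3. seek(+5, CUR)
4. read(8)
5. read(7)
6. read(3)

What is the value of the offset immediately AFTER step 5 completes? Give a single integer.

Answer: 21

Derivation:
After 1 (read(3)): returned 'PR2', offset=3
After 2 (read(1)): returned 'D', offset=4
After 3 (seek(+5, CUR)): offset=9
After 4 (read(8)): returned 'ZMZWETN8', offset=17
After 5 (read(7)): returned '1JUN', offset=21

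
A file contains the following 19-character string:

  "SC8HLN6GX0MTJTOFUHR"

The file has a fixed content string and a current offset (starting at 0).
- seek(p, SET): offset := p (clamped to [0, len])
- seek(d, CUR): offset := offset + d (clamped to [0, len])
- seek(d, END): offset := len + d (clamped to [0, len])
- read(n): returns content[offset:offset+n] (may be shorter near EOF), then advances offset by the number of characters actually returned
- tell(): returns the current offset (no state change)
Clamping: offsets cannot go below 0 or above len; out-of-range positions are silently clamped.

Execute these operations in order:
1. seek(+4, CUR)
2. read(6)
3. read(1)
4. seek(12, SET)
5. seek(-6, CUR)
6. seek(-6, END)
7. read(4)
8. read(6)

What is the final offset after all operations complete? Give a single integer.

After 1 (seek(+4, CUR)): offset=4
After 2 (read(6)): returned 'LN6GX0', offset=10
After 3 (read(1)): returned 'M', offset=11
After 4 (seek(12, SET)): offset=12
After 5 (seek(-6, CUR)): offset=6
After 6 (seek(-6, END)): offset=13
After 7 (read(4)): returned 'TOFU', offset=17
After 8 (read(6)): returned 'HR', offset=19

Answer: 19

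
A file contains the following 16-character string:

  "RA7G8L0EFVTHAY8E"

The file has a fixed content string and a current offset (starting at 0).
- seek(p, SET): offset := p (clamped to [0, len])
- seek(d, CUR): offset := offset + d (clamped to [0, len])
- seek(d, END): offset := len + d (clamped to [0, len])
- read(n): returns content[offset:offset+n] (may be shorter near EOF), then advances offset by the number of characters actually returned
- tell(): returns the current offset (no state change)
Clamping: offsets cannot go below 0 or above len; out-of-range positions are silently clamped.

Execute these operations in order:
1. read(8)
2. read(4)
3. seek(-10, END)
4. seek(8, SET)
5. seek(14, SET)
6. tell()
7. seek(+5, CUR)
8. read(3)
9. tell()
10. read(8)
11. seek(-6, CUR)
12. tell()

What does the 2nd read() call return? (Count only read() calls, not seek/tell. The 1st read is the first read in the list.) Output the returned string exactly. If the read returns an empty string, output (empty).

After 1 (read(8)): returned 'RA7G8L0E', offset=8
After 2 (read(4)): returned 'FVTH', offset=12
After 3 (seek(-10, END)): offset=6
After 4 (seek(8, SET)): offset=8
After 5 (seek(14, SET)): offset=14
After 6 (tell()): offset=14
After 7 (seek(+5, CUR)): offset=16
After 8 (read(3)): returned '', offset=16
After 9 (tell()): offset=16
After 10 (read(8)): returned '', offset=16
After 11 (seek(-6, CUR)): offset=10
After 12 (tell()): offset=10

Answer: FVTH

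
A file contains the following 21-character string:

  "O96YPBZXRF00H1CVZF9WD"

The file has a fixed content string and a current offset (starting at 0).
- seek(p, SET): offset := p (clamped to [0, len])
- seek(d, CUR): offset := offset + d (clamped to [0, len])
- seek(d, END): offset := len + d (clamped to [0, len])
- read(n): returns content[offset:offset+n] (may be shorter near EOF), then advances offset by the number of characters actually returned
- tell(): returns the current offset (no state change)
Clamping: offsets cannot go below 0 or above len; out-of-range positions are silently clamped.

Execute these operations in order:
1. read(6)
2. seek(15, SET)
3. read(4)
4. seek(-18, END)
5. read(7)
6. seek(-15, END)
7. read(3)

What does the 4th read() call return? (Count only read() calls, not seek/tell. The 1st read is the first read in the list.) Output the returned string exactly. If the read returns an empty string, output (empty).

Answer: ZXR

Derivation:
After 1 (read(6)): returned 'O96YPB', offset=6
After 2 (seek(15, SET)): offset=15
After 3 (read(4)): returned 'VZF9', offset=19
After 4 (seek(-18, END)): offset=3
After 5 (read(7)): returned 'YPBZXRF', offset=10
After 6 (seek(-15, END)): offset=6
After 7 (read(3)): returned 'ZXR', offset=9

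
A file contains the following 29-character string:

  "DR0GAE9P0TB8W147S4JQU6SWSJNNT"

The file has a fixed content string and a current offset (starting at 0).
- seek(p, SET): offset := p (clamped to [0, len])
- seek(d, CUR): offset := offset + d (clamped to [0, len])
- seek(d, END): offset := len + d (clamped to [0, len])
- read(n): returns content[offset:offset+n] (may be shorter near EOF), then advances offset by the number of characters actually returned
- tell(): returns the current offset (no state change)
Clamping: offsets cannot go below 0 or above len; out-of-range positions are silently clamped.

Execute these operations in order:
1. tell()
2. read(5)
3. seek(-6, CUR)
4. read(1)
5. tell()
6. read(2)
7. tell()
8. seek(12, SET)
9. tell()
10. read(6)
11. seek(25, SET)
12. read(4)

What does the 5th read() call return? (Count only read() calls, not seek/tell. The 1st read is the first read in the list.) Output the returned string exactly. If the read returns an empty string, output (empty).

After 1 (tell()): offset=0
After 2 (read(5)): returned 'DR0GA', offset=5
After 3 (seek(-6, CUR)): offset=0
After 4 (read(1)): returned 'D', offset=1
After 5 (tell()): offset=1
After 6 (read(2)): returned 'R0', offset=3
After 7 (tell()): offset=3
After 8 (seek(12, SET)): offset=12
After 9 (tell()): offset=12
After 10 (read(6)): returned 'W147S4', offset=18
After 11 (seek(25, SET)): offset=25
After 12 (read(4)): returned 'JNNT', offset=29

Answer: JNNT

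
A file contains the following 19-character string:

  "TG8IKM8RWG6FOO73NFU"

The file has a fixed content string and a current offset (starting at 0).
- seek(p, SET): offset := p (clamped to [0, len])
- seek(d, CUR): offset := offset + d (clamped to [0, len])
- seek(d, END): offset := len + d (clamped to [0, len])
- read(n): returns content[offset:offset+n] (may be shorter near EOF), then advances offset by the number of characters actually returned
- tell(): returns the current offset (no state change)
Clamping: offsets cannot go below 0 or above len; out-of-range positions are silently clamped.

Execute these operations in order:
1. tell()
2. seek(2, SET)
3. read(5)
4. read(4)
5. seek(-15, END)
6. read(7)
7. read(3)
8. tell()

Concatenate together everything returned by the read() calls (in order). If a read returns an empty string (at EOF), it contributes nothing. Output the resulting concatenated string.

After 1 (tell()): offset=0
After 2 (seek(2, SET)): offset=2
After 3 (read(5)): returned '8IKM8', offset=7
After 4 (read(4)): returned 'RWG6', offset=11
After 5 (seek(-15, END)): offset=4
After 6 (read(7)): returned 'KM8RWG6', offset=11
After 7 (read(3)): returned 'FOO', offset=14
After 8 (tell()): offset=14

Answer: 8IKM8RWG6KM8RWG6FOO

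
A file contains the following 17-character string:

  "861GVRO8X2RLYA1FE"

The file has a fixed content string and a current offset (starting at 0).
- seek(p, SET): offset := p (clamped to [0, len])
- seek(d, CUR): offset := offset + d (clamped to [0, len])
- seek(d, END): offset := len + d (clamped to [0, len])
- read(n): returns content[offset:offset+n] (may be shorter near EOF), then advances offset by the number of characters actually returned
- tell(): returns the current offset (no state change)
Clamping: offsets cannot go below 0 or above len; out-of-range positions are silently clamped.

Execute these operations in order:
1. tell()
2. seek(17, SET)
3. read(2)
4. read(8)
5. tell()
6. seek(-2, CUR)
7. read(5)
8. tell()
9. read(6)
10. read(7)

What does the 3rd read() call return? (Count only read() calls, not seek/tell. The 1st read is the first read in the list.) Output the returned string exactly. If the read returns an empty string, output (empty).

Answer: FE

Derivation:
After 1 (tell()): offset=0
After 2 (seek(17, SET)): offset=17
After 3 (read(2)): returned '', offset=17
After 4 (read(8)): returned '', offset=17
After 5 (tell()): offset=17
After 6 (seek(-2, CUR)): offset=15
After 7 (read(5)): returned 'FE', offset=17
After 8 (tell()): offset=17
After 9 (read(6)): returned '', offset=17
After 10 (read(7)): returned '', offset=17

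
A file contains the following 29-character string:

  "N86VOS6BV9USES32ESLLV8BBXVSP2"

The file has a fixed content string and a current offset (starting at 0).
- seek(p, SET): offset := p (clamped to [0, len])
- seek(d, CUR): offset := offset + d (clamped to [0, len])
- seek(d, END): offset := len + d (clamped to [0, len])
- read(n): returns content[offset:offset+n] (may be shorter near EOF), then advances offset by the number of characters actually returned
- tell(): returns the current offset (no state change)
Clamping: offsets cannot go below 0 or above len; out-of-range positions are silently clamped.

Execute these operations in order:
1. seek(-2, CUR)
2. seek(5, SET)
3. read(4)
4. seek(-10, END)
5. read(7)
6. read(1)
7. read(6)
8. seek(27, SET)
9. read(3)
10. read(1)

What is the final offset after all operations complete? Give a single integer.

Answer: 29

Derivation:
After 1 (seek(-2, CUR)): offset=0
After 2 (seek(5, SET)): offset=5
After 3 (read(4)): returned 'S6BV', offset=9
After 4 (seek(-10, END)): offset=19
After 5 (read(7)): returned 'LV8BBXV', offset=26
After 6 (read(1)): returned 'S', offset=27
After 7 (read(6)): returned 'P2', offset=29
After 8 (seek(27, SET)): offset=27
After 9 (read(3)): returned 'P2', offset=29
After 10 (read(1)): returned '', offset=29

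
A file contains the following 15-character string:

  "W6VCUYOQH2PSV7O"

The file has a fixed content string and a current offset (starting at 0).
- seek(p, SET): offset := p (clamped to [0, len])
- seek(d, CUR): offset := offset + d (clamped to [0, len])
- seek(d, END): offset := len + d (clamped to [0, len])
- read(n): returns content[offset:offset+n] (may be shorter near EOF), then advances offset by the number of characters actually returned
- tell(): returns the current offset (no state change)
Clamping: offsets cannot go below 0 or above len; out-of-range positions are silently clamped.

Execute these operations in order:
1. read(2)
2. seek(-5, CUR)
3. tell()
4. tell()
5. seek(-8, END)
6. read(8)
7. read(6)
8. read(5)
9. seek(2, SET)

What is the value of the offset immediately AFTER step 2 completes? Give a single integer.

Answer: 0

Derivation:
After 1 (read(2)): returned 'W6', offset=2
After 2 (seek(-5, CUR)): offset=0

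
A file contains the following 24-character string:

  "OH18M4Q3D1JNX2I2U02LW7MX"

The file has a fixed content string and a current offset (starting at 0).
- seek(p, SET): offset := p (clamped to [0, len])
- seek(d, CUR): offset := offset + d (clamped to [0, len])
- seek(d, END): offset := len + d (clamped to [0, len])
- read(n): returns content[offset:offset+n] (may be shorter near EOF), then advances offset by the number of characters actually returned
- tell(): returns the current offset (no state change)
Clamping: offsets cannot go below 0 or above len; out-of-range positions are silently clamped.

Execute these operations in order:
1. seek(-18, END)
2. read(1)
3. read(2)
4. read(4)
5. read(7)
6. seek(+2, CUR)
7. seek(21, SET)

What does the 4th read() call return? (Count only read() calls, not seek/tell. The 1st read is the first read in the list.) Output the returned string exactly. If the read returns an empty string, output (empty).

After 1 (seek(-18, END)): offset=6
After 2 (read(1)): returned 'Q', offset=7
After 3 (read(2)): returned '3D', offset=9
After 4 (read(4)): returned '1JNX', offset=13
After 5 (read(7)): returned '2I2U02L', offset=20
After 6 (seek(+2, CUR)): offset=22
After 7 (seek(21, SET)): offset=21

Answer: 2I2U02L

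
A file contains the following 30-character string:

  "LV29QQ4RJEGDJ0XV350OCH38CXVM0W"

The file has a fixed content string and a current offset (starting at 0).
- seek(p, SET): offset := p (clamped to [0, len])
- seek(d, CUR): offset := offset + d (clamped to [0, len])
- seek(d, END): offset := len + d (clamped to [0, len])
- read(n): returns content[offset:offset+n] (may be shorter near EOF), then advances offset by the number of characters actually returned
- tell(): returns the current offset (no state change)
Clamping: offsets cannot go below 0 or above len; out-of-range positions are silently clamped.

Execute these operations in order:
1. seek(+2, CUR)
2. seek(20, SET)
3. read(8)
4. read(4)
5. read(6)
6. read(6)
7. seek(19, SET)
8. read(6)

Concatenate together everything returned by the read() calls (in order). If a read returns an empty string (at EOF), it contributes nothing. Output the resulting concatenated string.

Answer: CH38CXVM0WOCH38C

Derivation:
After 1 (seek(+2, CUR)): offset=2
After 2 (seek(20, SET)): offset=20
After 3 (read(8)): returned 'CH38CXVM', offset=28
After 4 (read(4)): returned '0W', offset=30
After 5 (read(6)): returned '', offset=30
After 6 (read(6)): returned '', offset=30
After 7 (seek(19, SET)): offset=19
After 8 (read(6)): returned 'OCH38C', offset=25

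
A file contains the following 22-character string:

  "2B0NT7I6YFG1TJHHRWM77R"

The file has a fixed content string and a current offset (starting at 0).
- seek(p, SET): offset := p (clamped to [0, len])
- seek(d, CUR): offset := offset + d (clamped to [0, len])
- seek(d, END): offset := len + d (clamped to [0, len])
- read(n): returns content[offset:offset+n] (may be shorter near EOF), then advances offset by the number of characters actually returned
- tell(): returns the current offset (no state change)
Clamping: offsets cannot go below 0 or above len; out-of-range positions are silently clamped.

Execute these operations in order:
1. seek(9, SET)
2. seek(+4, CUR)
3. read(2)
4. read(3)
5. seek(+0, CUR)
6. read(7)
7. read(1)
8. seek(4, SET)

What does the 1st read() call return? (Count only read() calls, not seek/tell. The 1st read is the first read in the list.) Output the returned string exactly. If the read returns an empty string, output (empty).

After 1 (seek(9, SET)): offset=9
After 2 (seek(+4, CUR)): offset=13
After 3 (read(2)): returned 'JH', offset=15
After 4 (read(3)): returned 'HRW', offset=18
After 5 (seek(+0, CUR)): offset=18
After 6 (read(7)): returned 'M77R', offset=22
After 7 (read(1)): returned '', offset=22
After 8 (seek(4, SET)): offset=4

Answer: JH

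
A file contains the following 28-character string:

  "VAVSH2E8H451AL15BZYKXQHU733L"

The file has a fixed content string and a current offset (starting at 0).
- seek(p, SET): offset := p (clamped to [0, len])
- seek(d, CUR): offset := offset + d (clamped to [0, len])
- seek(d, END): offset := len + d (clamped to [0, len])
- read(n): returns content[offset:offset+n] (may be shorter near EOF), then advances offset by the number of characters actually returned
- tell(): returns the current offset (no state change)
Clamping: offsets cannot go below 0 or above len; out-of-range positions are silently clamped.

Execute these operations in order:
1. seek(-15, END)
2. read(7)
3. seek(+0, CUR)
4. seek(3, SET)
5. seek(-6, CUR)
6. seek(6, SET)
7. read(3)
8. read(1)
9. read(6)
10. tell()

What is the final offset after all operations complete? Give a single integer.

After 1 (seek(-15, END)): offset=13
After 2 (read(7)): returned 'L15BZYK', offset=20
After 3 (seek(+0, CUR)): offset=20
After 4 (seek(3, SET)): offset=3
After 5 (seek(-6, CUR)): offset=0
After 6 (seek(6, SET)): offset=6
After 7 (read(3)): returned 'E8H', offset=9
After 8 (read(1)): returned '4', offset=10
After 9 (read(6)): returned '51AL15', offset=16
After 10 (tell()): offset=16

Answer: 16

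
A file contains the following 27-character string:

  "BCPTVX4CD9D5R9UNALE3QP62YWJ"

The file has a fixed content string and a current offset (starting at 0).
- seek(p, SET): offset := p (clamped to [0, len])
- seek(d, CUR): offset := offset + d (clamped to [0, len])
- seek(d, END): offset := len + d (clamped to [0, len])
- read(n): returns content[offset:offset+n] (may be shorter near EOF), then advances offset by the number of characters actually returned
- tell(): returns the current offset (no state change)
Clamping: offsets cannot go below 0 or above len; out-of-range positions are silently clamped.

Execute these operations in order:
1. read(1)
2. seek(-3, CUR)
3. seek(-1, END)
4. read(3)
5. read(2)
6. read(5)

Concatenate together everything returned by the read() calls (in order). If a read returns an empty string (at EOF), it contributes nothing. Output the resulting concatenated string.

Answer: BJ

Derivation:
After 1 (read(1)): returned 'B', offset=1
After 2 (seek(-3, CUR)): offset=0
After 3 (seek(-1, END)): offset=26
After 4 (read(3)): returned 'J', offset=27
After 5 (read(2)): returned '', offset=27
After 6 (read(5)): returned '', offset=27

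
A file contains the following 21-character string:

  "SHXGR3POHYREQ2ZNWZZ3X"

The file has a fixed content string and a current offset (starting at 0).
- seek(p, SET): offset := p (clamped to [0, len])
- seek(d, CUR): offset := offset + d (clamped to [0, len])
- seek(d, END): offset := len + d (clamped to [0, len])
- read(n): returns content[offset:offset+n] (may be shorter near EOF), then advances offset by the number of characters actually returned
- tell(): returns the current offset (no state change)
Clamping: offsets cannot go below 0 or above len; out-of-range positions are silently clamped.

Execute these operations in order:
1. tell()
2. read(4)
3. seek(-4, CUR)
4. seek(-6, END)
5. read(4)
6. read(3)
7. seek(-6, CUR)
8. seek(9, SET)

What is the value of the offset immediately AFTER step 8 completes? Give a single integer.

After 1 (tell()): offset=0
After 2 (read(4)): returned 'SHXG', offset=4
After 3 (seek(-4, CUR)): offset=0
After 4 (seek(-6, END)): offset=15
After 5 (read(4)): returned 'NWZZ', offset=19
After 6 (read(3)): returned '3X', offset=21
After 7 (seek(-6, CUR)): offset=15
After 8 (seek(9, SET)): offset=9

Answer: 9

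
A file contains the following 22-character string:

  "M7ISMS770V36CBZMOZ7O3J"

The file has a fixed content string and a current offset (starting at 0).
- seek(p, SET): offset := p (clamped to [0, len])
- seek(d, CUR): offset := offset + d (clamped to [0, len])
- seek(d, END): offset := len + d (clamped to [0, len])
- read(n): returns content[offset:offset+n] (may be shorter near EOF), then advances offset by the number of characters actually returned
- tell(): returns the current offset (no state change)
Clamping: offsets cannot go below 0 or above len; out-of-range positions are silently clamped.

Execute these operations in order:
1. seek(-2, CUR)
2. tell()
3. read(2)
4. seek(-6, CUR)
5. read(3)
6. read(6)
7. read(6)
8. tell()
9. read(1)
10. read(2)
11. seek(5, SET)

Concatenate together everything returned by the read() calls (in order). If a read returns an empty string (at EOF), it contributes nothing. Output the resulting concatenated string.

Answer: M7M7ISMS770V36CBZMOZ

Derivation:
After 1 (seek(-2, CUR)): offset=0
After 2 (tell()): offset=0
After 3 (read(2)): returned 'M7', offset=2
After 4 (seek(-6, CUR)): offset=0
After 5 (read(3)): returned 'M7I', offset=3
After 6 (read(6)): returned 'SMS770', offset=9
After 7 (read(6)): returned 'V36CBZ', offset=15
After 8 (tell()): offset=15
After 9 (read(1)): returned 'M', offset=16
After 10 (read(2)): returned 'OZ', offset=18
After 11 (seek(5, SET)): offset=5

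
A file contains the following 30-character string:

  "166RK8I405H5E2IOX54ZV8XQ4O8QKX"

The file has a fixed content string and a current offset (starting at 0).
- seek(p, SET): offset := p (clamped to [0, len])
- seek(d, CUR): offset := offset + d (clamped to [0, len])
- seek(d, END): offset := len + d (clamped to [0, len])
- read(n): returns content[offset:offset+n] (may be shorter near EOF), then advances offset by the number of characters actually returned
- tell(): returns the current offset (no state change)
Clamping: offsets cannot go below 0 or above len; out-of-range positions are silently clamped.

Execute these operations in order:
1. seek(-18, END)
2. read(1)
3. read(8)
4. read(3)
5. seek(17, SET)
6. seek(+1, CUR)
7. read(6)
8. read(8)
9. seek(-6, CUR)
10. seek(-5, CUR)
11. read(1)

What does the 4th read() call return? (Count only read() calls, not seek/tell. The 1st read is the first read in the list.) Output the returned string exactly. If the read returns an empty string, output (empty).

Answer: 4ZV8XQ

Derivation:
After 1 (seek(-18, END)): offset=12
After 2 (read(1)): returned 'E', offset=13
After 3 (read(8)): returned '2IOX54ZV', offset=21
After 4 (read(3)): returned '8XQ', offset=24
After 5 (seek(17, SET)): offset=17
After 6 (seek(+1, CUR)): offset=18
After 7 (read(6)): returned '4ZV8XQ', offset=24
After 8 (read(8)): returned '4O8QKX', offset=30
After 9 (seek(-6, CUR)): offset=24
After 10 (seek(-5, CUR)): offset=19
After 11 (read(1)): returned 'Z', offset=20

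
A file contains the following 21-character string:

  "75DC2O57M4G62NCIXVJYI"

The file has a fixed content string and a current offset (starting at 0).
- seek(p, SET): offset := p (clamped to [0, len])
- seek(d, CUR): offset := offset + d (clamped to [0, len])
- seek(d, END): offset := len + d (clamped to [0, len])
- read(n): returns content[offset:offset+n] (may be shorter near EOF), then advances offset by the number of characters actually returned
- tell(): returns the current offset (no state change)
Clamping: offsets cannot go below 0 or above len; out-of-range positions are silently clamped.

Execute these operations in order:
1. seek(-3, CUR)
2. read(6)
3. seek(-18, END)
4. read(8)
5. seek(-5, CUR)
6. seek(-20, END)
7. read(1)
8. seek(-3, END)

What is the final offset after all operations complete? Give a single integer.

Answer: 18

Derivation:
After 1 (seek(-3, CUR)): offset=0
After 2 (read(6)): returned '75DC2O', offset=6
After 3 (seek(-18, END)): offset=3
After 4 (read(8)): returned 'C2O57M4G', offset=11
After 5 (seek(-5, CUR)): offset=6
After 6 (seek(-20, END)): offset=1
After 7 (read(1)): returned '5', offset=2
After 8 (seek(-3, END)): offset=18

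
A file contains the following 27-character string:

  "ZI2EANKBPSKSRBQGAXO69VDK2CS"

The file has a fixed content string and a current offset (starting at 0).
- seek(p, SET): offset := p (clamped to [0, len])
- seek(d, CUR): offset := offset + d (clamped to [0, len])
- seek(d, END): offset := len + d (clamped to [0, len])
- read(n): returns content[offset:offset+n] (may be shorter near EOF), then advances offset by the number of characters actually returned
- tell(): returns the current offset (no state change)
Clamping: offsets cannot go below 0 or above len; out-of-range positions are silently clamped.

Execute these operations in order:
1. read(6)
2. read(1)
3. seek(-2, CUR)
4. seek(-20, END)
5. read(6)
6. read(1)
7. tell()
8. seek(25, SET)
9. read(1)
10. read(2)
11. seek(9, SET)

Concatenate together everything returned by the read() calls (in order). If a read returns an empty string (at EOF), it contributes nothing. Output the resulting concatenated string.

Answer: ZI2EANKBPSKSRBCS

Derivation:
After 1 (read(6)): returned 'ZI2EAN', offset=6
After 2 (read(1)): returned 'K', offset=7
After 3 (seek(-2, CUR)): offset=5
After 4 (seek(-20, END)): offset=7
After 5 (read(6)): returned 'BPSKSR', offset=13
After 6 (read(1)): returned 'B', offset=14
After 7 (tell()): offset=14
After 8 (seek(25, SET)): offset=25
After 9 (read(1)): returned 'C', offset=26
After 10 (read(2)): returned 'S', offset=27
After 11 (seek(9, SET)): offset=9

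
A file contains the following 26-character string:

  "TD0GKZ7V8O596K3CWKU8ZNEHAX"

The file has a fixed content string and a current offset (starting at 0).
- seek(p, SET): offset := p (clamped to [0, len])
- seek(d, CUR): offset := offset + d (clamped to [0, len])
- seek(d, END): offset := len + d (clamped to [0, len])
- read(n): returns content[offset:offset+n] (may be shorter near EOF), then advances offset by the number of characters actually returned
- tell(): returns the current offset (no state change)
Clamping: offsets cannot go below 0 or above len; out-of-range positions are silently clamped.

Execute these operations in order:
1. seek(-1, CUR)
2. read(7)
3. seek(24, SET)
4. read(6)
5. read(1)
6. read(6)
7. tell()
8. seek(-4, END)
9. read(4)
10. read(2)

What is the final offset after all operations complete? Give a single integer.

After 1 (seek(-1, CUR)): offset=0
After 2 (read(7)): returned 'TD0GKZ7', offset=7
After 3 (seek(24, SET)): offset=24
After 4 (read(6)): returned 'AX', offset=26
After 5 (read(1)): returned '', offset=26
After 6 (read(6)): returned '', offset=26
After 7 (tell()): offset=26
After 8 (seek(-4, END)): offset=22
After 9 (read(4)): returned 'EHAX', offset=26
After 10 (read(2)): returned '', offset=26

Answer: 26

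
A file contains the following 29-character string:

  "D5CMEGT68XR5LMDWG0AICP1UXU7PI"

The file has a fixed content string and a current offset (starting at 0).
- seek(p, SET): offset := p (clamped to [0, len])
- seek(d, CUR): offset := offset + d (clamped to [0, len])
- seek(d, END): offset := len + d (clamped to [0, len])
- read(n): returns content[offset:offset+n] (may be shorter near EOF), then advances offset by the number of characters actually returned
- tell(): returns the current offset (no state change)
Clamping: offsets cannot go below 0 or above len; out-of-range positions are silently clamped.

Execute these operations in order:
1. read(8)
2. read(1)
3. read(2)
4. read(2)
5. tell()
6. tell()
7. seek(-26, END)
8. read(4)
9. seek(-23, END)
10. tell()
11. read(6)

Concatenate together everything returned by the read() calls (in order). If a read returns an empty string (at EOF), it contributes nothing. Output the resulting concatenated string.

Answer: D5CMEGT68XR5LMEGTT68XR5

Derivation:
After 1 (read(8)): returned 'D5CMEGT6', offset=8
After 2 (read(1)): returned '8', offset=9
After 3 (read(2)): returned 'XR', offset=11
After 4 (read(2)): returned '5L', offset=13
After 5 (tell()): offset=13
After 6 (tell()): offset=13
After 7 (seek(-26, END)): offset=3
After 8 (read(4)): returned 'MEGT', offset=7
After 9 (seek(-23, END)): offset=6
After 10 (tell()): offset=6
After 11 (read(6)): returned 'T68XR5', offset=12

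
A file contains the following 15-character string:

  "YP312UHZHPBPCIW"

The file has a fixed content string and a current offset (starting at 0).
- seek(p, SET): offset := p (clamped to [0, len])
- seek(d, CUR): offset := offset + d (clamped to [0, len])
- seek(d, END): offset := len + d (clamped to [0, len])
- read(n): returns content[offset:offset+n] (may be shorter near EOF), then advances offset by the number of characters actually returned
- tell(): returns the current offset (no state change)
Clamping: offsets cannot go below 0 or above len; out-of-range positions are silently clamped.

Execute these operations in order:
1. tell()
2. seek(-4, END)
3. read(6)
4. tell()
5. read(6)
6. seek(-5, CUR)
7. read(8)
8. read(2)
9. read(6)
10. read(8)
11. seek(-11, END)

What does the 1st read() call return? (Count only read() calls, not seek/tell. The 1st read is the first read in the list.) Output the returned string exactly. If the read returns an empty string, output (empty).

Answer: PCIW

Derivation:
After 1 (tell()): offset=0
After 2 (seek(-4, END)): offset=11
After 3 (read(6)): returned 'PCIW', offset=15
After 4 (tell()): offset=15
After 5 (read(6)): returned '', offset=15
After 6 (seek(-5, CUR)): offset=10
After 7 (read(8)): returned 'BPCIW', offset=15
After 8 (read(2)): returned '', offset=15
After 9 (read(6)): returned '', offset=15
After 10 (read(8)): returned '', offset=15
After 11 (seek(-11, END)): offset=4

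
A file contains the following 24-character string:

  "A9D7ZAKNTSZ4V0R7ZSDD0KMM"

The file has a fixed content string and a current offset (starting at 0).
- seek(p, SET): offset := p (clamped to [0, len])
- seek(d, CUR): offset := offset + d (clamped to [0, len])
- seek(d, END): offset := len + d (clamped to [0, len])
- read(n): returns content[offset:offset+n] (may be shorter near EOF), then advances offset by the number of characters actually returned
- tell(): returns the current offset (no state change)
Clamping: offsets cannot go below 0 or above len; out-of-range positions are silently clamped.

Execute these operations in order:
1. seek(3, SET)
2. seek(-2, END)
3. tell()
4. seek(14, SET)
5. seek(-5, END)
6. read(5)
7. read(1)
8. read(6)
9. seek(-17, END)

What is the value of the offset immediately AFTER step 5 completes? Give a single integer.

After 1 (seek(3, SET)): offset=3
After 2 (seek(-2, END)): offset=22
After 3 (tell()): offset=22
After 4 (seek(14, SET)): offset=14
After 5 (seek(-5, END)): offset=19

Answer: 19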